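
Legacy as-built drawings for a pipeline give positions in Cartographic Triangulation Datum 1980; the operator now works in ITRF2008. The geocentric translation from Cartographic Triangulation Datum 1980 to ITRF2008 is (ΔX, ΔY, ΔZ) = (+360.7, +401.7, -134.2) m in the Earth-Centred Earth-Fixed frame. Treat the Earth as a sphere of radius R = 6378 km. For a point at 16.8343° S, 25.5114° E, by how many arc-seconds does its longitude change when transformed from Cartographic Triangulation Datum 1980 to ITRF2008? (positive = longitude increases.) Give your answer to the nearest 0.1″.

Δλ = 7.0″

sin φ = -0.289605, cos φ = 0.957146, sin λ = 0.430691, cos λ = 0.902500.
East component: ΔE = −sin λ·ΔX + cos λ·ΔY = −(0.430691)(360.7) + (0.902500)(401.7) = 207.18 m.
1° of latitude spans πR/180 = 111317 m; at latitude φ, 1° of longitude spans that × cos φ = 106546.7 m, so Δλ = 207.18 / 106546.7 × 3600 = 7.000″.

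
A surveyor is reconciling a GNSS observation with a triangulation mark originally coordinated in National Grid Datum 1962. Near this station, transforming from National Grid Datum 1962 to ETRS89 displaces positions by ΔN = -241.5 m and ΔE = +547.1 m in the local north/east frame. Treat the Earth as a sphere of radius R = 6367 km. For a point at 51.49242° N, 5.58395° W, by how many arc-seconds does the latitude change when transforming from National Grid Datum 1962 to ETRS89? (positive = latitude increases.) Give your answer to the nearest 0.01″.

Δφ = -7.82″

On a sphere of radius R, 1 rad of latitude = R, so Δφ = ΔN / R = -241.5 / 6367000 = -3.7930e-05 rad = -7.824″.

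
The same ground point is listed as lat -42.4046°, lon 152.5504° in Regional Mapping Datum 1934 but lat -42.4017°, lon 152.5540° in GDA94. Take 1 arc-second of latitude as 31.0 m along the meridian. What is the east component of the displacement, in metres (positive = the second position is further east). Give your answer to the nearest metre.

ΔE = 297 m

Δφ = -42.4017° − -42.4046° = +0.0029°; Δλ = 152.5540° − 152.5504° = +0.0036°.
1° of latitude = 3600 × 31.00 = 111600 m.
ΔN = Δφ × 111600 = 323.6 m; ΔE = Δλ × 111600 × cos(-42.4046°) = +0.0036 × 111600 × 0.738401 = 296.7 m.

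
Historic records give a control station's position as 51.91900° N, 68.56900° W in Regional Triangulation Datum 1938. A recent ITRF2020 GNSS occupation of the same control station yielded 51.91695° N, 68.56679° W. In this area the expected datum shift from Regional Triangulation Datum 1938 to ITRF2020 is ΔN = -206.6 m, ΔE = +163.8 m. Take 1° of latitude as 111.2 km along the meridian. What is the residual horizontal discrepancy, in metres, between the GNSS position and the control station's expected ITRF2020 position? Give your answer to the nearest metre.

25 m

Observed coordinate differences: Δφ = -0.00205°, Δλ = +0.00221°.
Converting to metres (1° lat = 111200 m, cos φ = 0.616775): observed ΔN = -228.0 m, observed ΔE = 151.6 m.
Subtracting the expected shift leaves a residual of -228.0 − (-206.6) = -21.4 m north and 151.6 − (163.8) = -12.2 m east.
Residual distance = √((-21.4)² + (-12.2)²) = 24.6 m.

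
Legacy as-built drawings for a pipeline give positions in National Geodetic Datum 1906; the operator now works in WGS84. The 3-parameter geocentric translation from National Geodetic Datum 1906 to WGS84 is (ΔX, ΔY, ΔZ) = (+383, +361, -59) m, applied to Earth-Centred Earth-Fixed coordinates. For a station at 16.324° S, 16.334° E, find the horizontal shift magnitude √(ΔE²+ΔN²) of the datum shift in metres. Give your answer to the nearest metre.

The local east axis at (φ, λ) is (−sin λ, cos λ, 0), so ΔE = −sin(16.334°)·383 + cos(16.334°)·361 = 238.72 m.
The local north axis is (−sin φ cos λ, −sin φ sin λ, cos φ), giving ΔN = 103.304 + 28.536 − 56.622 = 75.22 m.
Horizontal magnitude = √(ΔE² + ΔN²) = √(238.72² + 75.22²) = 250.29 m.

250 m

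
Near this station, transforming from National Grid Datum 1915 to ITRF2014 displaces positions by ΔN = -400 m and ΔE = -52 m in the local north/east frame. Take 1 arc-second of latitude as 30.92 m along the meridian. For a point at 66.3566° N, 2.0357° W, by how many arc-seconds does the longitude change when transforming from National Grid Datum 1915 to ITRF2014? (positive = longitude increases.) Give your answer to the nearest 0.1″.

At latitude 66.3566°, cos φ = 0.401043.
1″ of longitude at this latitude = 30.92 × cos φ = 12.4003 m, so Δλ = -52.0 / 12.4003 = -4.193″.

Δλ = -4.2″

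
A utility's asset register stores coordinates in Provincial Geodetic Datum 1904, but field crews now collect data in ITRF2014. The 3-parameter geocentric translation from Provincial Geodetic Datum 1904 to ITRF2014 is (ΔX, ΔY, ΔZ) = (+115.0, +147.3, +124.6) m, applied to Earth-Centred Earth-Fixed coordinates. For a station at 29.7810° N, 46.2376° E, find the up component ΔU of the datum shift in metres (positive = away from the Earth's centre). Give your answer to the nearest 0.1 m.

ΔU = 223.3 m

At φ = 29.7810°, λ = 46.2376°: sin φ = 0.496686, cos φ = 0.867930, sin λ = 0.722214, cos λ = 0.691669.
ΔU = cos φ cos λ·ΔX + cos φ sin λ·ΔY + sin φ·ΔZ = (0.867930)(0.691669)(115.0) + (0.867930)(0.722214)(147.3) + (0.496686)(124.6) = 223.26 m.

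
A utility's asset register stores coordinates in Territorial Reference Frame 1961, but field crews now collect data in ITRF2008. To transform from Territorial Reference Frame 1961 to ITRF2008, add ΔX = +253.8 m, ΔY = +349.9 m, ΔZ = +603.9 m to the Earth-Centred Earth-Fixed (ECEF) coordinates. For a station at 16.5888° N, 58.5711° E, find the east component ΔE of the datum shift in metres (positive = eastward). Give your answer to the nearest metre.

ΔE = -34 m

At φ = 16.5888°, λ = 58.5711°: sin φ = 0.285501, cos φ = 0.958378, sin λ = 0.853288, cos λ = 0.521440.
ΔE = −sin λ·ΔX + cos λ·ΔY = −(0.853288)·(253.8) + (0.521440)·(349.9) = -34.11 m.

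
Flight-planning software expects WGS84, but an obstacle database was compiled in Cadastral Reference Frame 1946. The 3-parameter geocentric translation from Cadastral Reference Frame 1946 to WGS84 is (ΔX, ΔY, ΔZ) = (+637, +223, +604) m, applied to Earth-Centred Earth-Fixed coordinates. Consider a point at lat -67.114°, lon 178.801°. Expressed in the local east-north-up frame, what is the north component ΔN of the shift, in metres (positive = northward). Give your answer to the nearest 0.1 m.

ΔN = -347.5 m

At φ = -67.114°, λ = 178.801°: sin φ = -0.921280, cos φ = 0.388899, sin λ = 0.020925, cos λ = -0.999781.
ΔN = −sin φ cos λ·ΔX − sin φ sin λ·ΔY + cos φ·ΔZ = −(-0.921280)(-0.999781)(637) − (-0.921280)(0.020925)(223) + (0.388899)(604) = -347.53 m.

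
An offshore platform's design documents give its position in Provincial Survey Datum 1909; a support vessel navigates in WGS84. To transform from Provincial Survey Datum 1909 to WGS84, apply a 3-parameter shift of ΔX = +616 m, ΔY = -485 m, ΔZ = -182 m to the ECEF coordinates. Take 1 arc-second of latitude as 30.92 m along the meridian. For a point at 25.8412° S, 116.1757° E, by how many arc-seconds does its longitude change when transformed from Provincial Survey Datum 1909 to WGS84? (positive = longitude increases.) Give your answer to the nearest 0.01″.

sin φ = -0.435878, cos φ = 0.900006, sin λ = 0.897446, cos λ = -0.441125.
East component: ΔE = −sin λ·ΔX + cos λ·ΔY = −(0.897446)(616) + (-0.441125)(-485) = -338.88 m.
1° of latitude spans 3600 × 30.92 = 111312 m; at latitude φ, 1° of longitude spans that × cos φ = 100181.4 m, so Δλ = -338.88 / 100181.4 × 3600 = -12.178″.

Δλ = -12.18″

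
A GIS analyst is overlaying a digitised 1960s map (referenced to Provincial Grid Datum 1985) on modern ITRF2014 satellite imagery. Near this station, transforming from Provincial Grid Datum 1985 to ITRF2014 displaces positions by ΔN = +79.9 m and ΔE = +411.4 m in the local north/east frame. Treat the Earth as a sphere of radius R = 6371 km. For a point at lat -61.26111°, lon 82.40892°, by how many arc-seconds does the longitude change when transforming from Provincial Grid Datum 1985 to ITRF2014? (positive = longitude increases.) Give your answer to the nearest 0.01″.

At latitude -61.26111°, cos φ = 0.480819.
One radian of longitude at latitude φ spans R cos φ, so Δλ = ΔE / (R cos φ) = 411.4 / (6371000 × 0.480819) = 1.3430e-04 rad = 27.701″.

Δλ = 27.70″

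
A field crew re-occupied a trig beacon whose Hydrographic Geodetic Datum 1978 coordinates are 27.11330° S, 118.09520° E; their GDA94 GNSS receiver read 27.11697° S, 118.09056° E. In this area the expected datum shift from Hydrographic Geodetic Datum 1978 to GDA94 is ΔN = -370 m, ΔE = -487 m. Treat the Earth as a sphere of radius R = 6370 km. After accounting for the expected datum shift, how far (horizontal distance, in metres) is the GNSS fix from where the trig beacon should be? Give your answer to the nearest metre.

Observed coordinate differences: Δφ = -0.00367°, Δλ = -0.00464°.
Converting to metres (1° lat = 111177 m, cos φ = 0.890107): observed ΔN = -408.0 m, observed ΔE = -459.2 m.
Subtracting the expected shift leaves a residual of -408.0 − (-370) = -38.0 m north and -459.2 − (-487) = 27.8 m east.
Residual distance = √((-38.0)² + 27.8²) = 47.1 m.

47 m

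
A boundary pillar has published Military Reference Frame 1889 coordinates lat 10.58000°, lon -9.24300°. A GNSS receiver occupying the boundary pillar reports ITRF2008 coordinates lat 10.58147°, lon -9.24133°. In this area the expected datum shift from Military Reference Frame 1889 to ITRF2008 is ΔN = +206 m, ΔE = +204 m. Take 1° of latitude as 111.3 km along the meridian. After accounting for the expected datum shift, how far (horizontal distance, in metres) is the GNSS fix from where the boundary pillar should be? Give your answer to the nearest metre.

Observed coordinate differences: Δφ = +0.00147°, Δλ = +0.00167°.
Converting to metres (1° lat = 111300 m, cos φ = 0.983000): observed ΔN = 163.6 m, observed ΔE = 182.7 m.
Subtracting the expected shift leaves a residual of 163.6 − (206) = -42.4 m north and 182.7 − (204) = -21.3 m east.
Residual distance = √((-42.4)² + (-21.3)²) = 47.4 m.

47 m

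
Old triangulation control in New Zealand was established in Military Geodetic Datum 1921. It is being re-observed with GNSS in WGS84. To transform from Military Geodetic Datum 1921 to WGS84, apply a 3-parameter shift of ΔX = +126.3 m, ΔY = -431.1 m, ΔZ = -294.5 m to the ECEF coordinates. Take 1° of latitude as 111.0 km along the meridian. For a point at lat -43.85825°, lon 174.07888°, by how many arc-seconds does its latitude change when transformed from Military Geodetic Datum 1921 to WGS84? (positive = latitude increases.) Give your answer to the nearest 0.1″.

Δφ = -10.7″

sin φ = -0.692877, cos φ = 0.721056, sin λ = 0.103159, cos λ = -0.994665.
North component: ΔN = −sin φ cos λ·ΔX − sin φ sin λ·ΔY + cos φ·ΔZ = −(-0.692877)(-0.994665)(126.3) − (-0.692877)(0.103159)(-431.1) + (0.721056)(-294.5) = -330.21 m.
1° of latitude spans 111000 m, so Δφ = -330.21 / 111000 × 3600 = -10.709″.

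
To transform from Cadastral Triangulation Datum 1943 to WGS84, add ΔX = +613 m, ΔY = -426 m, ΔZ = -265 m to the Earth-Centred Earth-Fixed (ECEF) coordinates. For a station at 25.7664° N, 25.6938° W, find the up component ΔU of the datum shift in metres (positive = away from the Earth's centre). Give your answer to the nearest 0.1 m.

The local up (radial) axis is (cos φ cos λ, cos φ sin λ, sin φ), giving ΔU = 497.467 + 166.333 − 115.196 = 548.60 m.

ΔU = 548.6 m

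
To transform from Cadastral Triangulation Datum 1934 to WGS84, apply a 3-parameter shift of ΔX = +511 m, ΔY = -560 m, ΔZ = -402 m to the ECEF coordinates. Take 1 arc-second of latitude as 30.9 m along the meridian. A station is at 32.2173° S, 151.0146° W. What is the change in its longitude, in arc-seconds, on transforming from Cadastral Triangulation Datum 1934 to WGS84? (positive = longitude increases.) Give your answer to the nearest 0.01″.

Δλ = 28.21″

sin φ = -0.533132, cos φ = 0.846032, sin λ = -0.484587, cos λ = -0.874743.
East component: ΔE = −sin λ·ΔX + cos λ·ΔY = −(-0.484587)(511) + (-0.874743)(-560) = 737.48 m.
1° of latitude spans 3600 × 30.90 = 111240 m; at latitude φ, 1° of longitude spans that × cos φ = 94112.6 m, so Δλ = 737.48 / 94112.6 × 3600 = 28.210″.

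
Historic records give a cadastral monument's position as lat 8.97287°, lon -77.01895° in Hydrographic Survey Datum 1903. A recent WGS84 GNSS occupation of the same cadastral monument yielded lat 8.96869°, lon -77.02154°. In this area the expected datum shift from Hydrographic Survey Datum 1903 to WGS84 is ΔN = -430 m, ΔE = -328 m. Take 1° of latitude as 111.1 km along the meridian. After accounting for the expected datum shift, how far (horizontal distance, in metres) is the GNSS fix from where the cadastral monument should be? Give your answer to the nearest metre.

Observed coordinate differences: Δφ = -0.00418°, Δλ = -0.00259°.
Converting to metres (1° lat = 111100 m, cos φ = 0.987762): observed ΔN = -464.4 m, observed ΔE = -284.2 m.
Subtracting the expected shift leaves a residual of -464.4 − (-430) = -34.4 m north and -284.2 − (-328) = 43.8 m east.
Residual distance = √((-34.4)² + 43.8²) = 55.7 m.

56 m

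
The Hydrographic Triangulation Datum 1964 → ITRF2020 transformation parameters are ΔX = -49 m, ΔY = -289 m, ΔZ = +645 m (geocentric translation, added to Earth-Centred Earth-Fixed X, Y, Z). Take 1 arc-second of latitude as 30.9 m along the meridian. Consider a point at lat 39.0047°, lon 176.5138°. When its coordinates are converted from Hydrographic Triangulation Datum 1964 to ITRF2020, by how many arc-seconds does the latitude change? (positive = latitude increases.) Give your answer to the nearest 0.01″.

sin φ = 0.629384, cos φ = 0.777094, sin λ = 0.060808, cos λ = -0.998149.
North component: ΔN = −sin φ cos λ·ΔX − sin φ sin λ·ΔY + cos φ·ΔZ = −(0.629384)(-0.998149)(-49) − (0.629384)(0.060808)(-289) + (0.777094)(645) = 481.50 m.
1° of latitude spans 3600 × 30.90 = 111240 m, so Δφ = 481.50 / 111240 × 3600 = 15.583″.

Δφ = 15.58″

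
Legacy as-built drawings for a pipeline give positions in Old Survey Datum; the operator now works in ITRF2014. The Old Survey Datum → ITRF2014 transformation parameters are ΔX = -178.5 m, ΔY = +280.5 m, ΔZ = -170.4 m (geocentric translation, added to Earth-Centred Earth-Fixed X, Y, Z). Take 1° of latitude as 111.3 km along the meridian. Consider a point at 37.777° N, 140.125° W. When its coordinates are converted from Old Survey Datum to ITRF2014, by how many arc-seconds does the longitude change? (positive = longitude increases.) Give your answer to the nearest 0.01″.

sin φ = 0.612590, cos φ = 0.790401, sin λ = -0.641115, cos λ = -0.767445.
East component: ΔE = −sin λ·ΔX + cos λ·ΔY = −(-0.641115)(-178.5) + (-0.767445)(280.5) = -329.71 m.
1° of latitude spans 111300 m; at latitude φ, 1° of longitude spans that × cos φ = 87971.6 m, so Δλ = -329.71 / 87971.6 × 3600 = -13.492″.

Δλ = -13.49″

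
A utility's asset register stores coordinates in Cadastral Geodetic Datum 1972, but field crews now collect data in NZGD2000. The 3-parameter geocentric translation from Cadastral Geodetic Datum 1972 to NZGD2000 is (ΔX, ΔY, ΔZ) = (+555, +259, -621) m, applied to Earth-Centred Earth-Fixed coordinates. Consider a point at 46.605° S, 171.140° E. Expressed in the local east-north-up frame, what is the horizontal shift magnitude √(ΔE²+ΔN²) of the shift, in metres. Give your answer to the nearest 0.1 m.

At φ = -46.605°, λ = 171.140°: sin φ = -0.726635, cos φ = 0.687024, sin λ = 0.154021, cos λ = -0.988068.
ΔE = −sin λ·ΔX + cos λ·ΔY = −(0.154021)·(555) + (-0.988068)·(259) = -341.39 m.
ΔN = −sin φ cos λ·ΔX − sin φ sin λ·ΔY + cos φ·ΔZ = −(-0.726635)(-0.988068)(555) − (-0.726635)(0.154021)(259) + (0.687024)(-621) = -796.13 m.
Horizontal magnitude = √(ΔE² + ΔN²) = √((-341.39)² + (-796.13)²) = 866.24 m.

866.2 m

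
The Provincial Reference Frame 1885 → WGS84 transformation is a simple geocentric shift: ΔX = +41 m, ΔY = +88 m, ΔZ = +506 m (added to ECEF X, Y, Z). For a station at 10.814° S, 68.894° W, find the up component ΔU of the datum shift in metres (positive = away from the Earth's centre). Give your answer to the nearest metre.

At φ = -10.814°, λ = -68.894°: sin φ = -0.187621, cos φ = 0.982241, sin λ = -0.932916, cos λ = 0.360095.
ΔU = cos φ cos λ·ΔX + cos φ sin λ·ΔY + sin φ·ΔZ = (0.982241)(0.360095)(41) + (0.982241)(-0.932916)(88) + (-0.187621)(506) = -161.07 m.

ΔU = -161 m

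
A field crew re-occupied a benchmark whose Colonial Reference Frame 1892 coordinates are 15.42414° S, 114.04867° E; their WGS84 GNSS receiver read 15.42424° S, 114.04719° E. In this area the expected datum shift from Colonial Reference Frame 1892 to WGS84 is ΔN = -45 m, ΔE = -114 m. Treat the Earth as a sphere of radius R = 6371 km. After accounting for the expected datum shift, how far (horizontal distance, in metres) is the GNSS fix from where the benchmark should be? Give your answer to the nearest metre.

56 m

Observed coordinate differences: Δφ = -0.00010°, Δλ = -0.00148°.
Converting to metres (1° lat = 111195 m, cos φ = 0.963983): observed ΔN = -11.1 m, observed ΔE = -158.6 m.
Subtracting the expected shift leaves a residual of -11.1 − (-45) = 33.9 m north and -158.6 − (-114) = -44.6 m east.
Residual distance = √(33.9² + (-44.6)²) = 56.0 m.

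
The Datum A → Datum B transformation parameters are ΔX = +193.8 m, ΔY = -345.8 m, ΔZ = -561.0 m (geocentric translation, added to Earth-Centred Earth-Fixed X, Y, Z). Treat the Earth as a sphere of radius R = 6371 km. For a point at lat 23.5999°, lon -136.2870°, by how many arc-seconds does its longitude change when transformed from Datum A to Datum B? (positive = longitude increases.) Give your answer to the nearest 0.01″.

sin φ = 0.400347, cos φ = 0.916363, sin λ = -0.691046, cos λ = -0.722810.
East component: ΔE = −sin λ·ΔX + cos λ·ΔY = −(-0.691046)(193.8) + (-0.722810)(-345.8) = 383.87 m.
1° of latitude spans πR/180 = 111195 m; at latitude φ, 1° of longitude spans that × cos φ = 101895.0 m, so Δλ = 383.87 / 101895.0 × 3600 = 13.562″.

Δλ = 13.56″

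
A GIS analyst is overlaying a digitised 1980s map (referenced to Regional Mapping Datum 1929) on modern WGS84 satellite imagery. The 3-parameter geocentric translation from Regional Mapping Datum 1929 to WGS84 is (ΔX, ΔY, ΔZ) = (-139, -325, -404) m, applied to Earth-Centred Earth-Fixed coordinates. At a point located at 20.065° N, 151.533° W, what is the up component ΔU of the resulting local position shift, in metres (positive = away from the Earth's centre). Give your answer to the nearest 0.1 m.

At φ = 20.065°, λ = -151.533°: sin φ = 0.343086, cos φ = 0.939304, sin λ = -0.476653, cos λ = -0.879092.
ΔU = cos φ cos λ·ΔX + cos φ sin λ·ΔY + sin φ·ΔZ = (0.939304)(-0.879092)(-139) + (0.939304)(-0.476653)(-325) + (0.343086)(-404) = 121.68 m.

ΔU = 121.7 m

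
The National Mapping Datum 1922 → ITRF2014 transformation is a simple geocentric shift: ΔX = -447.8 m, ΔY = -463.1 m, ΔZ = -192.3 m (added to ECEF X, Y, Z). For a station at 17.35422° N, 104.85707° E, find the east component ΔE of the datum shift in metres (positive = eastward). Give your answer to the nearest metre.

At φ = 17.35422°, λ = 104.85707°: sin φ = 0.298278, cos φ = 0.954479, sin λ = 0.966568, cos λ = -0.256409.
ΔE = −sin λ·ΔX + cos λ·ΔY = −(0.966568)·(-447.8) + (-0.256409)·(-463.1) = 551.57 m.

ΔE = 552 m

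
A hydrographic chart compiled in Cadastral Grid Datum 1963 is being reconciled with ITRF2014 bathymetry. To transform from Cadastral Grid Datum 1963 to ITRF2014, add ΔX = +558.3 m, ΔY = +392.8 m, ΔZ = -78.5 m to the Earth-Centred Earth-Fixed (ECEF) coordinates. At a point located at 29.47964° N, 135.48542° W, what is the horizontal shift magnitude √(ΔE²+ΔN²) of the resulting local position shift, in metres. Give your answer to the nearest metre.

286 m

The local east axis at (φ, λ) is (−sin λ, cos λ, 0), so ΔE = −sin(-135.48542°)·558.3 + cos(-135.48542°)·392.8 = 111.32 m.
The local north axis is (−sin φ cos λ, −sin φ sin λ, cos φ), giving ΔN = 195.915 + 135.523 − 68.337 = 263.10 m.
Horizontal magnitude = √(ΔE² + ΔN²) = √(111.32² + 263.10²) = 285.68 m.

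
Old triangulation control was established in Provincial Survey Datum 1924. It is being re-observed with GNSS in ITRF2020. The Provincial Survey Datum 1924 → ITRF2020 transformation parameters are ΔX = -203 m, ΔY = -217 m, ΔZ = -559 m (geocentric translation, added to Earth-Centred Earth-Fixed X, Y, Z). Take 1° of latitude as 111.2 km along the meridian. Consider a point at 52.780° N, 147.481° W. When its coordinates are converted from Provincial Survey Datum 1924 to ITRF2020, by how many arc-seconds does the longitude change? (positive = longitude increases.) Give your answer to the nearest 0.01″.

Δλ = 3.95″

sin φ = 0.796319, cos φ = 0.604877, sin λ = -0.537579, cos λ = -0.843213.
East component: ΔE = −sin λ·ΔX + cos λ·ΔY = −(-0.537579)(-203) + (-0.843213)(-217) = 73.85 m.
1° of latitude spans 111200 m; at latitude φ, 1° of longitude spans that × cos φ = 67262.3 m, so Δλ = 73.85 / 67262.3 × 3600 = 3.953″.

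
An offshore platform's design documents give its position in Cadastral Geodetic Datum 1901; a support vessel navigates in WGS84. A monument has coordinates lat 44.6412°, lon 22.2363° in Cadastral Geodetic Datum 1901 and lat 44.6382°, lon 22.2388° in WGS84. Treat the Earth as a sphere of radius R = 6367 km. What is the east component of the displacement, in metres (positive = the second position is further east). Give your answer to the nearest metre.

Δφ = 44.6382° − 44.6412° = -0.0030°; Δλ = 22.2388° − 22.2363° = +0.0025°.
1° along a meridian = πR/180 = 111125 m.
ΔN = Δφ × 111125 = -333.4 m; ΔE = Δλ × 111125 × cos(44.6412°) = +0.0025 × 111125 × 0.711521 = 197.7 m.

ΔE = 198 m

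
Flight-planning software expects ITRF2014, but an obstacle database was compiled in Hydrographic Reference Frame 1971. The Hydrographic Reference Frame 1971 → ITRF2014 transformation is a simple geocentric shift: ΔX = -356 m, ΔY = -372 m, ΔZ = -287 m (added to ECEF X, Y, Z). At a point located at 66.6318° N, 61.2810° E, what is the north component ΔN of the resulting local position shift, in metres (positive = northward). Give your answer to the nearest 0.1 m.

ΔN = 342.7 m

The local north axis is (−sin φ cos λ, −sin φ sin λ, cos φ), giving ΔN = 157.032 + 299.479 − 113.835 = 342.68 m.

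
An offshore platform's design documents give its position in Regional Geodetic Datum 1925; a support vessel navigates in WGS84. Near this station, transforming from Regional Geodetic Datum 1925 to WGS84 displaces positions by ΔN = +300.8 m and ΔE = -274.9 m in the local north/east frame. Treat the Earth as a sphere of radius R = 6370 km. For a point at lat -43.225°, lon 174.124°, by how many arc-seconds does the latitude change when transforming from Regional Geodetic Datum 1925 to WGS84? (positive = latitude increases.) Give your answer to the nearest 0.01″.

Δφ = 9.74″

On a sphere of radius R, 1 rad of latitude = R, so Δφ = ΔN / R = 300.8 / 6370000 = 4.7221e-05 rad = 9.740″.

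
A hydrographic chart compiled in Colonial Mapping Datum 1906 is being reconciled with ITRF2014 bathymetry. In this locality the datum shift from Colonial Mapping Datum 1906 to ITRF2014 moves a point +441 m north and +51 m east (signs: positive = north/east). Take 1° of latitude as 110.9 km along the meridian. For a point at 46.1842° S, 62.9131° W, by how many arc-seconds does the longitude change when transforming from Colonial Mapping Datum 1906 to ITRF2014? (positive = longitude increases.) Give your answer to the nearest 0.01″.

Δλ = 2.39″

At latitude -46.1842°, cos φ = 0.692342.
1° of longitude at this latitude = 110.9 × cos φ = 76.78 km, so Δλ = 51.0 / 76780.7 = 0.0006642° = 2.391″.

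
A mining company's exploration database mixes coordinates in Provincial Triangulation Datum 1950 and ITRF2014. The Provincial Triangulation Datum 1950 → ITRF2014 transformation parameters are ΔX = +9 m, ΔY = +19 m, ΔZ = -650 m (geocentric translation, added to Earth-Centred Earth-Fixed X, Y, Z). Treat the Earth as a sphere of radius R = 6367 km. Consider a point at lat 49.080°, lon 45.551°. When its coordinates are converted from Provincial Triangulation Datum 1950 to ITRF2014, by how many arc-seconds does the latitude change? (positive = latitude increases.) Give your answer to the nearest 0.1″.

sin φ = 0.755625, cos φ = 0.655005, sin λ = 0.713874, cos λ = 0.700274.
North component: ΔN = −sin φ cos λ·ΔX − sin φ sin λ·ΔY + cos φ·ΔZ = −(0.755625)(0.700274)(9) − (0.755625)(0.713874)(19) + (0.655005)(-650) = -440.76 m.
1° of latitude spans πR/180 = 111125 m, so Δφ = -440.76 / 111125 × 3600 = -14.279″.

Δφ = -14.3″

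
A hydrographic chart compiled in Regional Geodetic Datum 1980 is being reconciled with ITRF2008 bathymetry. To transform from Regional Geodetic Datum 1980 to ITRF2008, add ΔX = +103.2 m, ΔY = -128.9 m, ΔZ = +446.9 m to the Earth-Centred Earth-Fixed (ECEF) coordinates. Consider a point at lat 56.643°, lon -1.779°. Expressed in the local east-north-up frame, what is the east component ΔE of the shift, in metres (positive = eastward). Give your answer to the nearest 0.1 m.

ΔE = -125.6 m

At φ = 56.643°, λ = -1.779°: sin φ = 0.835261, cos φ = 0.549854, sin λ = -0.031044, cos λ = 0.999518.
ΔE = −sin λ·ΔX + cos λ·ΔY = −(-0.031044)·(103.2) + (0.999518)·(-128.9) = -125.63 m.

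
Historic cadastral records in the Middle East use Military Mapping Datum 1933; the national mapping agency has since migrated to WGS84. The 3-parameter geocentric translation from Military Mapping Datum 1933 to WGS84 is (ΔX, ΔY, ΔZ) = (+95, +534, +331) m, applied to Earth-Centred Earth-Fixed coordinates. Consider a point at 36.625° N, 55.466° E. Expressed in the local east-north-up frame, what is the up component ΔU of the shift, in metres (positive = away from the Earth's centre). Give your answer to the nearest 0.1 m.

At φ = 36.625°, λ = 55.466°: sin φ = 0.596575, cos φ = 0.802557, sin λ = 0.823790, cos λ = 0.566895.
ΔU = cos φ cos λ·ΔX + cos φ sin λ·ΔY + sin φ·ΔZ = (0.802557)(0.566895)(95) + (0.802557)(0.823790)(534) + (0.596575)(331) = 593.74 m.

ΔU = 593.7 m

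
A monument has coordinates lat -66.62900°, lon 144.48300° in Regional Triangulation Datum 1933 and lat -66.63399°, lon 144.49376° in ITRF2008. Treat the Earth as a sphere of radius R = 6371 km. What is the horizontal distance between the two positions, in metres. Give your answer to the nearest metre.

730 m

Δφ = -66.63399° − -66.62900° = -0.00499°; Δλ = 144.49376° − 144.48300° = +0.01076°.
1° along a meridian = πR/180 = 111195 m.
ΔN = Δφ × 111195 = -554.9 m; ΔE = Δλ × 111195 × cos(-66.62900°) = +0.01076 × 111195 × 0.396683 = 474.6 m.
Distance = √(ΔE² + ΔN²) = √(474.6² + (-554.9)²) = 730.2 m.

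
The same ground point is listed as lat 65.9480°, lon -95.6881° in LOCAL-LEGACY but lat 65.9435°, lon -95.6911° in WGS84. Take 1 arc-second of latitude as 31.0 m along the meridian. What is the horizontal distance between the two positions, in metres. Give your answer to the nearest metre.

Δφ = 65.9435° − 65.9480° = -0.0045°; Δλ = -95.6911° − -95.6881° = -0.0030°.
1° of latitude = 3600 × 31.00 = 111600 m.
ΔN = Δφ × 111600 = -502.2 m; ΔE = Δλ × 111600 × cos(65.9480°) = -0.0030 × 111600 × 0.407566 = -136.5 m.
Distance = √(ΔE² + ΔN²) = √((-136.5)² + (-502.2)²) = 520.4 m.

520 m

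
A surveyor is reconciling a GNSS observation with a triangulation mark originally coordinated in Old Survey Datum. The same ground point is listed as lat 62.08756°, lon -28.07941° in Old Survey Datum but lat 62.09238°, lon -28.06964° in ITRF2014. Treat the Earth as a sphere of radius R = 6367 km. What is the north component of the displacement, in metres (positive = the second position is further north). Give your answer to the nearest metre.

Δφ = 62.09238° − 62.08756° = +0.00482°; Δλ = -28.06964° − -28.07941° = +0.00977°.
1° along a meridian = πR/180 = 111125 m.
ΔN = Δφ × 111125 = 535.6 m; ΔE = Δλ × 111125 × cos(62.08756°) = +0.00977 × 111125 × 0.468122 = 508.2 m.

ΔN = 536 m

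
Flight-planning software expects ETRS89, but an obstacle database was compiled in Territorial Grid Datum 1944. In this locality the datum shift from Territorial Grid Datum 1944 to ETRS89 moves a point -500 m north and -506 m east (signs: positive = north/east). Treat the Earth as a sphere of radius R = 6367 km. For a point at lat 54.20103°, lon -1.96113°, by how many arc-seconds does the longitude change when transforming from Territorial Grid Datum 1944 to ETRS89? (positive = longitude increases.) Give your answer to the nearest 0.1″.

Δλ = -28.0″

At latitude 54.20103°, cos φ = 0.584943.
One radian of longitude at latitude φ spans R cos φ, so Δλ = ΔE / (R cos φ) = -506.0 / (6367000 × 0.584943) = -1.3586e-04 rad = -28.024″.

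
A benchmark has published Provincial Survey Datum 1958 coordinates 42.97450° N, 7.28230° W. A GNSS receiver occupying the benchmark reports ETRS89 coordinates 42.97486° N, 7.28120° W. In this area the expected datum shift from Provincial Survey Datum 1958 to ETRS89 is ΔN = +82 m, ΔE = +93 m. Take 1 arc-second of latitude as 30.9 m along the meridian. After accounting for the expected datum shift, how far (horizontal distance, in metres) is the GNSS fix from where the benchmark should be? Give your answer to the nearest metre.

42 m

Observed coordinate differences: Δφ = +0.00036°, Δλ = +0.00110°.
Converting to metres (1° lat = 111240 m, cos φ = 0.731657): observed ΔN = 40.0 m, observed ΔE = 89.5 m.
Subtracting the expected shift leaves a residual of 40.0 − (82) = -42.0 m north and 89.5 − (93) = -3.5 m east.
Residual distance = √((-42.0)² + (-3.5)²) = 42.1 m.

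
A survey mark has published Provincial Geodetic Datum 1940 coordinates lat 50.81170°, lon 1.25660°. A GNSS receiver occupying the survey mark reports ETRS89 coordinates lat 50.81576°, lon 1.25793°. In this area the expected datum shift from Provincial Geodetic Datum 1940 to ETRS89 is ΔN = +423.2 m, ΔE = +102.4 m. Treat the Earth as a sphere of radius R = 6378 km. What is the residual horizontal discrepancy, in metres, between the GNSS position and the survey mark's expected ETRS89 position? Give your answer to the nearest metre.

Observed coordinate differences: Δφ = +0.00406°, Δλ = +0.00133°.
Converting to metres (1° lat = 111317 m, cos φ = 0.631871): observed ΔN = 451.9 m, observed ΔE = 93.5 m.
Subtracting the expected shift leaves a residual of 451.9 − (423.2) = 28.7 m north and 93.5 − (102.4) = -8.9 m east.
Residual distance = √(28.7² + (-8.9)²) = 30.1 m.

30 m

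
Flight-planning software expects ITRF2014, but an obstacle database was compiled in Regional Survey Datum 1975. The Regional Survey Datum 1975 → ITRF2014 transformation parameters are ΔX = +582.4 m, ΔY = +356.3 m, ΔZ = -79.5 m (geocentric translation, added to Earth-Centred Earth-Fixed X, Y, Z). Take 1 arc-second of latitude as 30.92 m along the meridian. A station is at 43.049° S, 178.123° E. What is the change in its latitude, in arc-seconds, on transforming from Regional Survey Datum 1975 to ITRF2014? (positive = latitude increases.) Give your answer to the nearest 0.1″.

sin φ = -0.682624, cos φ = 0.730770, sin λ = 0.032754, cos λ = -0.999463.
North component: ΔN = −sin φ cos λ·ΔX − sin φ sin λ·ΔY + cos φ·ΔZ = −(-0.682624)(-0.999463)(582.4) − (-0.682624)(0.032754)(356.3) + (0.730770)(-79.5) = -447.48 m.
1° of latitude spans 3600 × 30.92 = 111312 m, so Δφ = -447.48 / 111312 × 3600 = -14.472″.

Δφ = -14.5″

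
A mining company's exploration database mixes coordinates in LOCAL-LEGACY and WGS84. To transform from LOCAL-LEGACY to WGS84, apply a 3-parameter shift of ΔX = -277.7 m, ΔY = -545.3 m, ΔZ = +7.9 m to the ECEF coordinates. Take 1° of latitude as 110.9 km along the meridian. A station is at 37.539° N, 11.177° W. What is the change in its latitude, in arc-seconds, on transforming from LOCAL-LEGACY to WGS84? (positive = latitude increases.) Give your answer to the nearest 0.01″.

sin φ = 0.609301, cos φ = 0.792939, sin λ = -0.193841, cos λ = 0.981033.
North component: ΔN = −sin φ cos λ·ΔX − sin φ sin λ·ΔY + cos φ·ΔZ = −(0.609301)(0.981033)(-277.7) − (0.609301)(-0.193841)(-545.3) + (0.792939)(7.9) = 107.85 m.
1° of latitude spans 110900 m, so Δφ = 107.85 / 110900 × 3600 = 3.501″.

Δφ = 3.50″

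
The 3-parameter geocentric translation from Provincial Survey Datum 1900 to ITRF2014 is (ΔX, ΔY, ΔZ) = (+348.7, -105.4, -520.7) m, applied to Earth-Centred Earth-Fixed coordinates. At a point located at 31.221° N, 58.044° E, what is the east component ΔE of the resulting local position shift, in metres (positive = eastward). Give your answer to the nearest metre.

ΔE = -352 m

At φ = 31.221°, λ = 58.044°: sin φ = 0.518340, cos φ = 0.855174, sin λ = 0.848455, cos λ = 0.529268.
ΔE = −sin λ·ΔX + cos λ·ΔY = −(0.848455)·(348.7) + (0.529268)·(-105.4) = -351.64 m.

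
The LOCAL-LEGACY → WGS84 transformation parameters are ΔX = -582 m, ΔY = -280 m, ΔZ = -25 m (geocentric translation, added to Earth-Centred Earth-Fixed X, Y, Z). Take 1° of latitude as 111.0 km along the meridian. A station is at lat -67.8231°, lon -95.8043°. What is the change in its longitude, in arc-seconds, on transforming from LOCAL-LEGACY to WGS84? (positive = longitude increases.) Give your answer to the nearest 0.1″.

Δλ = -47.3″

sin φ = -0.926023, cos φ = 0.377467, sin λ = -0.994873, cos λ = -0.101131.
East component: ΔE = −sin λ·ΔX + cos λ·ΔY = −(-0.994873)(-582) + (-0.101131)(-280) = -550.70 m.
1° of latitude spans 111000 m; at latitude φ, 1° of longitude spans that × cos φ = 41898.9 m, so Δλ = -550.70 / 41898.9 × 3600 = -47.317″.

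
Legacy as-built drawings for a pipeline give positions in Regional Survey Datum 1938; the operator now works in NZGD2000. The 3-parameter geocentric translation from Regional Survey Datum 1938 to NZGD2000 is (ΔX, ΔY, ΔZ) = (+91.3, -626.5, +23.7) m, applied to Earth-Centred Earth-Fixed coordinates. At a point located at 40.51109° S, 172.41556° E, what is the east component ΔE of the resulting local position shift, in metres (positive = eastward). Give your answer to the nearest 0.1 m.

ΔE = 609.0 m

The local east axis at (φ, λ) is (−sin λ, cos λ, 0), so ΔE = −sin(172.41556°)·91.3 + cos(172.41556°)·(-626.5) = 608.97 m.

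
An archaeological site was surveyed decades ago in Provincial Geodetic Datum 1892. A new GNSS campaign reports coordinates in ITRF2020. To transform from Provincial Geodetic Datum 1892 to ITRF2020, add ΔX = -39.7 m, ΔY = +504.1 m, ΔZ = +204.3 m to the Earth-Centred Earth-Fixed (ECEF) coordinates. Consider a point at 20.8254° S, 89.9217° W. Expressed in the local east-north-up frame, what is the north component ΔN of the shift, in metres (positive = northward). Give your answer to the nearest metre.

ΔN = 12 m

The local north axis is (−sin φ cos λ, −sin φ sin λ, cos φ), giving ΔN = -0.019 − 179.218 + 190.953 = 11.72 m.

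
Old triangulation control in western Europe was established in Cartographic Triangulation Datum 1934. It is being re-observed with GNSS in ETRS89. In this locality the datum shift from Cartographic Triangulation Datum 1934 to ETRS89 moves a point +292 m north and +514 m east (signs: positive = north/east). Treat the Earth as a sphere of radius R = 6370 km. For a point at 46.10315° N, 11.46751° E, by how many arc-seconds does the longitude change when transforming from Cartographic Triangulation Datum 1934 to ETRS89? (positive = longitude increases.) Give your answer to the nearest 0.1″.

At latitude 46.10315°, cos φ = 0.693362.
One radian of longitude at latitude φ spans R cos φ, so Δλ = ΔE / (R cos φ) = 514.0 / (6370000 × 0.693362) = 1.1638e-04 rad = 24.004″.

Δλ = 24.0″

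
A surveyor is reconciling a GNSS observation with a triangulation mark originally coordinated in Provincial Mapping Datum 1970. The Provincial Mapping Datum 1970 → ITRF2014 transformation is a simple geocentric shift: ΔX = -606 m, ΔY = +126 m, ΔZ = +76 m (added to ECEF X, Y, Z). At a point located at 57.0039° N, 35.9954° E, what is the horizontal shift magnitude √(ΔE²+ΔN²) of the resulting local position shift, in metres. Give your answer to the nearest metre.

At φ = 57.0039°, λ = 35.9954°: sin φ = 0.838708, cos φ = 0.544582, sin λ = 0.587720, cos λ = 0.809064.
ΔE = −sin λ·ΔX + cos λ·ΔY = −(0.587720)·(-606) + (0.809064)·(126) = 458.10 m.
ΔN = −sin φ cos λ·ΔX − sin φ sin λ·ΔY + cos φ·ΔZ = −(0.838708)(0.809064)(-606) − (0.838708)(0.587720)(126) + (0.544582)(76) = 390.49 m.
Horizontal magnitude = √(ΔE² + ΔN²) = √(458.10² + 390.49²) = 601.95 m.

602 m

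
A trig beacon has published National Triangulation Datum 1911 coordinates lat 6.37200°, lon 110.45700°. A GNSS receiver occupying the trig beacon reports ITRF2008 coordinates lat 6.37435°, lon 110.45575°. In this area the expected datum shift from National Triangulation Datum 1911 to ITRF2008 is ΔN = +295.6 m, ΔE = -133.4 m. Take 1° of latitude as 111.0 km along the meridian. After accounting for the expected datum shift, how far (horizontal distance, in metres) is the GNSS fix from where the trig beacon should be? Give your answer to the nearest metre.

35 m

Observed coordinate differences: Δφ = +0.00235°, Δλ = -0.00125°.
Converting to metres (1° lat = 111000 m, cos φ = 0.993822): observed ΔN = 260.8 m, observed ΔE = -137.9 m.
Subtracting the expected shift leaves a residual of 260.8 − (295.6) = -34.8 m north and -137.9 − (-133.4) = -4.5 m east.
Residual distance = √((-34.8)² + (-4.5)²) = 35.0 m.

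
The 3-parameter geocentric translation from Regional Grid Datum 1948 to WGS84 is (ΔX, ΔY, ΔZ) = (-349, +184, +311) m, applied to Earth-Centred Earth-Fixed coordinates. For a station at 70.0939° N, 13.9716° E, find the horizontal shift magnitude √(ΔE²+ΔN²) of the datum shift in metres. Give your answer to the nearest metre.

At φ = 70.0939°, λ = 13.9716°: sin φ = 0.940252, cos φ = 0.340480, sin λ = 0.241441, cos λ = 0.970416.
ΔE = −sin λ·ΔX + cos λ·ΔY = −(0.241441)·(-349) + (0.970416)·(184) = 262.82 m.
ΔN = −sin φ cos λ·ΔX − sin φ sin λ·ΔY + cos φ·ΔZ = −(0.940252)(0.970416)(-349) − (0.940252)(0.241441)(184) + (0.340480)(311) = 382.56 m.
Horizontal magnitude = √(ΔE² + ΔN²) = √(262.82² + 382.56²) = 464.14 m.

464 m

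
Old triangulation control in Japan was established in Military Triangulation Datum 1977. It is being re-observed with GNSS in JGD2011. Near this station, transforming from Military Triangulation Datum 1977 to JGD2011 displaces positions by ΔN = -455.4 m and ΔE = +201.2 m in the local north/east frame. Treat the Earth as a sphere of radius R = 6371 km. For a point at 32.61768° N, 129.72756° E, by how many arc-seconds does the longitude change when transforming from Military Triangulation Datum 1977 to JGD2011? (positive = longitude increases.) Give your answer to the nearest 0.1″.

Δλ = 7.7″

At latitude 32.61768°, cos φ = 0.842286.
One radian of longitude at latitude φ spans R cos φ, so Δλ = ΔE / (R cos φ) = 201.2 / (6371000 × 0.842286) = 3.7494e-05 rad = 7.734″.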